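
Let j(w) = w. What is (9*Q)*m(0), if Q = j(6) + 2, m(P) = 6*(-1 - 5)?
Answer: -2592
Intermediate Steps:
m(P) = -36 (m(P) = 6*(-6) = -36)
Q = 8 (Q = 6 + 2 = 8)
(9*Q)*m(0) = (9*8)*(-36) = 72*(-36) = -2592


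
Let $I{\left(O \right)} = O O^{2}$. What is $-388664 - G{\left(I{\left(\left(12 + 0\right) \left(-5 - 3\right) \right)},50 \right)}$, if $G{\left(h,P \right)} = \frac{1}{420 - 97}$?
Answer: $- \frac{125538473}{323} \approx -3.8866 \cdot 10^{5}$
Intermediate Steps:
$I{\left(O \right)} = O^{3}$
$G{\left(h,P \right)} = \frac{1}{323}$
$-388664 - G{\left(I{\left(\left(12 + 0\right) \left(-5 - 3\right) \right)},50 \right)} = -388664 - \frac{1}{323} = - \frac{125538473}{323}$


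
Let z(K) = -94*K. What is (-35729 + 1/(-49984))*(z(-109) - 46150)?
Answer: 91079795187/71 ≈ 1.2828e+9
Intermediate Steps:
(-35729 + 1/(-49984))*(z(-109) - 46150) = (-35729 + 1/(-49984))*(-94*(-109) - 46150) = (-35729 - 1/49984)*(10246 - 46150) = -1785878337/49984*(-35904) = 91079795187/71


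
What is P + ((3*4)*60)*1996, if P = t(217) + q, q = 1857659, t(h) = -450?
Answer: 3294329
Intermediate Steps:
P = 1857209 (P = -450 + 1857659 = 1857209)
P + ((3*4)*60)*1996 = 1857209 + ((3*4)*60)*1996 = 1857209 + (12*60)*1996 = 1857209 + 720*1996 = 1857209 + 1437120 = 3294329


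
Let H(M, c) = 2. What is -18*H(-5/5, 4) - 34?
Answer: -70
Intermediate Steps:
-18*H(-5/5, 4) - 34 = -18*2 - 34 = -36 - 34 = -70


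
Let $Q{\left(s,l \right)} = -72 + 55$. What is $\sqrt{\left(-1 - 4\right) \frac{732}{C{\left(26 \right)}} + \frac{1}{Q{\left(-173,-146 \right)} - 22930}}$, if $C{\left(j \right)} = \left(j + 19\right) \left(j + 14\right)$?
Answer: $\frac{i \sqrt{11896719170}}{76490} \approx 1.426 i$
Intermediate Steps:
$Q{\left(s,l \right)} = -17$
$C{\left(j \right)} = \left(14 + j\right) \left(19 + j\right)$ ($C{\left(j \right)} = \left(19 + j\right) \left(14 + j\right) = \left(14 + j\right) \left(19 + j\right)$)
$\sqrt{\left(-1 - 4\right) \frac{732}{C{\left(26 \right)}} + \frac{1}{Q{\left(-173,-146 \right)} - 22930}} = \sqrt{\left(-1 - 4\right) \frac{732}{266 + 26^{2} + 33 \cdot 26} + \frac{1}{-17 - 22930}} = \sqrt{- 5 \frac{732}{266 + 676 + 858} + \frac{1}{-22947}} = \sqrt{- 5 \cdot \frac{732}{1800} - \frac{1}{22947}} = \sqrt{- 5 \cdot 732 \cdot \frac{1}{1800} - \frac{1}{22947}} = \sqrt{\left(-5\right) \frac{61}{150} - \frac{1}{22947}} = \sqrt{- \frac{61}{30} - \frac{1}{22947}} = \sqrt{- \frac{155533}{76490}} = \frac{i \sqrt{11896719170}}{76490}$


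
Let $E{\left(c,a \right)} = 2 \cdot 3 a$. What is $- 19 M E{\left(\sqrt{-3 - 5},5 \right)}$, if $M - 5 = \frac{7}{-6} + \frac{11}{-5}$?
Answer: $-931$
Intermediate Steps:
$M = \frac{49}{30}$ ($M = 5 + \left(\frac{7}{-6} + \frac{11}{-5}\right) = 5 + \left(7 \left(- \frac{1}{6}\right) + 11 \left(- \frac{1}{5}\right)\right) = 5 - \frac{101}{30} = \frac{49}{30} \approx 1.6333$)
$E{\left(c,a \right)} = 6 a$
$- 19 M E{\left(\sqrt{-3 - 5},5 \right)} = \left(-19\right) \frac{49}{30} \cdot 6 \cdot 5 = \left(- \frac{931}{30}\right) 30 = -931$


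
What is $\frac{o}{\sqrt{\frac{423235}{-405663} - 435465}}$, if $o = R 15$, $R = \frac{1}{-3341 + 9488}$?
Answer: $- \frac{i \sqrt{71661367501644390}}{72392178734994} \approx - 3.6979 \cdot 10^{-6} i$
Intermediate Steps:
$R = \frac{1}{6147} \approx 0.00016268$
$o = \frac{5}{2049}$ ($o = \frac{1}{6147} \cdot 15 = \frac{5}{2049} \approx 0.0024402$)
$\frac{o}{\sqrt{\frac{423235}{-405663} - 435465}} = \frac{5}{2049 \sqrt{\frac{423235}{-405663} - 435465}} = \frac{5}{2049 \sqrt{423235 \left(- \frac{1}{405663}\right) - 435465}} = \frac{5}{2049 \sqrt{- \frac{423235}{405663} - 435465}} = \frac{5}{2049 \sqrt{- \frac{176652461530}{405663}}} = \frac{5}{2049 \frac{i \sqrt{71661367501644390}}{405663}} = \frac{5 \left(- \frac{i \sqrt{71661367501644390}}{176652461530}\right)}{2049} = - \frac{i \sqrt{71661367501644390}}{72392178734994}$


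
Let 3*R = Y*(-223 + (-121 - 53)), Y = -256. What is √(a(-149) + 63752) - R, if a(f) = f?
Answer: -101632/3 + 3*√7067 ≈ -33625.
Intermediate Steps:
R = 101632/3 (R = (-256*(-223 + (-121 - 53)))/3 = (-256*(-223 - 174))/3 = (-256*(-397))/3 = (⅓)*101632 = 101632/3 ≈ 33877.)
√(a(-149) + 63752) - R = √(-149 + 63752) - 1*101632/3 = √63603 - 101632/3 = 3*√7067 - 101632/3 = -101632/3 + 3*√7067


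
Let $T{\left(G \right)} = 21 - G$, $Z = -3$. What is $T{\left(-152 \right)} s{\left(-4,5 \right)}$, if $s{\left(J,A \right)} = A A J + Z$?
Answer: $-17819$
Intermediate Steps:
$s{\left(J,A \right)} = -3 + J A^{2}$ ($s{\left(J,A \right)} = A A J - 3 = A^{2} J - 3 = J A^{2} - 3 = -3 + J A^{2}$)
$T{\left(-152 \right)} s{\left(-4,5 \right)} = \left(21 - -152\right) \left(-3 - 4 \cdot 5^{2}\right) = \left(21 + 152\right) \left(-3 - 100\right) = 173 \left(-3 - 100\right) = 173 \left(-103\right) = -17819$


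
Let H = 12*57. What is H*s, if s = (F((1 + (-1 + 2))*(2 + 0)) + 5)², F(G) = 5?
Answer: 68400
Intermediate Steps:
H = 684
s = 100 (s = (5 + 5)² = 10² = 100)
H*s = 684*100 = 68400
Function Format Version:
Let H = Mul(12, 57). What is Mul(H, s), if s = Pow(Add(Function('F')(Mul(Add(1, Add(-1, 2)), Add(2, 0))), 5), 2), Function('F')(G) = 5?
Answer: 68400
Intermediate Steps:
H = 684
s = 100 (s = Pow(Add(5, 5), 2) = Pow(10, 2) = 100)
Mul(H, s) = Mul(684, 100) = 68400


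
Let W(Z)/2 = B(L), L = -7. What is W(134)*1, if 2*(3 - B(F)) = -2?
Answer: 8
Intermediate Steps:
B(F) = 4 (B(F) = 3 - ½*(-2) = 3 + 1 = 4)
W(Z) = 8 (W(Z) = 2*4 = 8)
W(134)*1 = 8*1 = 8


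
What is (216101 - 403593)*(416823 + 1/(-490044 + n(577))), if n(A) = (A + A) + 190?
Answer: -9548095726840427/122175 ≈ -7.8151e+10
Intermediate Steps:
n(A) = 190 + 2*A (n(A) = 2*A + 190 = 190 + 2*A)
(216101 - 403593)*(416823 + 1/(-490044 + n(577))) = (216101 - 403593)*(416823 + 1/(-490044 + (190 + 2*577))) = -187492*(416823 + 1/(-490044 + (190 + 1154))) = -187492*(416823 + 1/(-490044 + 1344)) = -187492*(416823 + 1/(-488700)) = -187492*(416823 - 1/488700) = -187492*203701400099/488700 = -9548095726840427/122175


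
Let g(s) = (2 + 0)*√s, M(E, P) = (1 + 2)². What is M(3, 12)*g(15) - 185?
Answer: -185 + 18*√15 ≈ -115.29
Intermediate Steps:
M(E, P) = 9 (M(E, P) = 3² = 9)
g(s) = 2*√s
M(3, 12)*g(15) - 185 = 9*(2*√15) - 185 = 18*√15 - 185 = -185 + 18*√15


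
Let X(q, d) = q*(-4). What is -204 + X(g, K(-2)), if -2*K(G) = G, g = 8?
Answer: -236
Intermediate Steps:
K(G) = -G/2
X(q, d) = -4*q
-204 + X(g, K(-2)) = -204 - 4*8 = -204 - 32 = -236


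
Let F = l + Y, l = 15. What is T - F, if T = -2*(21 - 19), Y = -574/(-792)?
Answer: -7811/396 ≈ -19.725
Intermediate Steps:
Y = 287/396 (Y = -574*(-1/792) = 287/396 ≈ 0.72475)
F = 6227/396 (F = 15 + 287/396 = 6227/396 ≈ 15.725)
T = -4 (T = -2*2 = -4)
T - F = -4 - 1*6227/396 = -4 - 6227/396 = -7811/396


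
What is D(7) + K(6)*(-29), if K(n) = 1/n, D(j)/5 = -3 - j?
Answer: -329/6 ≈ -54.833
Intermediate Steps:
D(j) = -15 - 5*j (D(j) = 5*(-3 - j) = -15 - 5*j)
D(7) + K(6)*(-29) = (-15 - 5*7) - 29/6 = (-15 - 35) + (⅙)*(-29) = -50 - 29/6 = -329/6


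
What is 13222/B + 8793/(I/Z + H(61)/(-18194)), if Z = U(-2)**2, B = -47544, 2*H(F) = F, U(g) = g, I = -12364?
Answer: -8349656272507/2673764471868 ≈ -3.1228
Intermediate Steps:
H(F) = F/2
Z = 4 (Z = (-2)**2 = 4)
13222/B + 8793/(I/Z + H(61)/(-18194)) = 13222/(-47544) + 8793/(-12364/4 + ((1/2)*61)/(-18194)) = 13222*(-1/47544) + 8793/(-12364*1/4 + (61/2)*(-1/18194)) = -6611/23772 + 8793/(-3091 - 61/36388) = -6611/23772 + 8793/(-112475369/36388) = -6611/23772 + 8793*(-36388/112475369) = -6611/23772 - 319959684/112475369 = -8349656272507/2673764471868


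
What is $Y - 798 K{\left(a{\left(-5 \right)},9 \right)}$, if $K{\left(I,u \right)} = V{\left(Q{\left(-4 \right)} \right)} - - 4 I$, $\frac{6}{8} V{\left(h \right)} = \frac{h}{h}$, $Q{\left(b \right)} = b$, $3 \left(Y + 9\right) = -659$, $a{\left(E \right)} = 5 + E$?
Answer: $- \frac{3878}{3} \approx -1292.7$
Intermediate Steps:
$Y = - \frac{686}{3}$ ($Y = -9 + \frac{1}{3} \left(-659\right) = -9 - \frac{659}{3} = - \frac{686}{3} \approx -228.67$)
$V{\left(h \right)} = \frac{4}{3}$ ($V{\left(h \right)} = \frac{4 \frac{h}{h}}{3} = \frac{4}{3} \cdot 1 = \frac{4}{3}$)
$K{\left(I,u \right)} = \frac{4}{3} + 4 I$ ($K{\left(I,u \right)} = \frac{4}{3} - - 4 I = \frac{4}{3} + 4 I$)
$Y - 798 K{\left(a{\left(-5 \right)},9 \right)} = - \frac{686}{3} - 798 \left(\frac{4}{3} + 4 \left(5 - 5\right)\right) = - \frac{686}{3} - 798 \left(\frac{4}{3} + 4 \cdot 0\right) = - \frac{686}{3} - 798 \left(\frac{4}{3} + 0\right) = - \frac{686}{3} - 1064 = - \frac{3878}{3}$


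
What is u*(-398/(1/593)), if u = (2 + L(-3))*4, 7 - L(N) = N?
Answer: -11328672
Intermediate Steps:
L(N) = 7 - N
u = 48 (u = (2 + (7 - 1*(-3)))*4 = (2 + (7 + 3))*4 = (2 + 10)*4 = 12*4 = 48)
u*(-398/(1/593)) = 48*(-398/(1/593)) = 48*(-398/1/593) = 48*(-398*593) = 48*(-236014) = -11328672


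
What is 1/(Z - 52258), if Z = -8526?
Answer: -1/60784 ≈ -1.6452e-5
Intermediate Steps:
1/(Z - 52258) = 1/(-8526 - 52258) = 1/(-60784) = -1/60784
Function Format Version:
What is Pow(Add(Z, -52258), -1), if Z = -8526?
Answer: Rational(-1, 60784) ≈ -1.6452e-5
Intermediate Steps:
Pow(Add(Z, -52258), -1) = Pow(Add(-8526, -52258), -1) = Pow(-60784, -1) = Rational(-1, 60784)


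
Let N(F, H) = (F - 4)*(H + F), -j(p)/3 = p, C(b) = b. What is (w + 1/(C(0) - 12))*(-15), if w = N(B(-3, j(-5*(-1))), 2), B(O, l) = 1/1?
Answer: 545/4 ≈ 136.25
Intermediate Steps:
j(p) = -3*p
B(O, l) = 1
N(F, H) = (-4 + F)*(F + H)
w = -9 (w = 1² - 4*1 - 4*2 + 1*2 = 1 - 4 - 8 + 2 = -9)
(w + 1/(C(0) - 12))*(-15) = (-9 + 1/(0 - 12))*(-15) = (-9 + 1/(-12))*(-15) = (-9 - 1/12)*(-15) = -109/12*(-15) = 545/4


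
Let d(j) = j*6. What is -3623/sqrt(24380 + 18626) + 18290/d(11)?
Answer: 9145/33 - 3623*sqrt(43006)/43006 ≈ 259.65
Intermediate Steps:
d(j) = 6*j
-3623/sqrt(24380 + 18626) + 18290/d(11) = -3623/sqrt(24380 + 18626) + 18290/((6*11)) = -3623*sqrt(43006)/43006 + 18290/66 = -3623*sqrt(43006)/43006 + 18290*(1/66) = -3623*sqrt(43006)/43006 + 9145/33 = 9145/33 - 3623*sqrt(43006)/43006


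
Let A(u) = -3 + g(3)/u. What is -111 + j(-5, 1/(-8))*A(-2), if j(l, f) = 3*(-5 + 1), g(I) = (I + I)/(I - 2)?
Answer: -39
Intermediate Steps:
g(I) = 2*I/(-2 + I) (g(I) = (2*I)/(-2 + I) = 2*I/(-2 + I))
j(l, f) = -12 (j(l, f) = 3*(-4) = -12)
A(u) = -3 + 6/u (A(u) = -3 + (2*3/(-2 + 3))/u = -3 + (2*3/1)/u = -3 + (2*3*1)/u = -3 + 6/u)
-111 + j(-5, 1/(-8))*A(-2) = -111 - 12*(-3 + 6/(-2)) = -111 - 12*(-3 + 6*(-½)) = -111 - 12*(-3 - 3) = -111 - 12*(-6) = -111 + 72 = -39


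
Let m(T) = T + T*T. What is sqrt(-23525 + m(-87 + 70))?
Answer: I*sqrt(23253) ≈ 152.49*I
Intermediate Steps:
m(T) = T + T**2
sqrt(-23525 + m(-87 + 70)) = sqrt(-23525 + (-87 + 70)*(1 + (-87 + 70))) = sqrt(-23525 - 17*(1 - 17)) = sqrt(-23525 - 17*(-16)) = sqrt(-23525 + 272) = sqrt(-23253) = I*sqrt(23253)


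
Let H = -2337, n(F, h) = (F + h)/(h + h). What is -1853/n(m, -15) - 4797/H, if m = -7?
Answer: -527676/209 ≈ -2524.8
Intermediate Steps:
n(F, h) = (F + h)/(2*h) (n(F, h) = (F + h)/((2*h)) = (F + h)*(1/(2*h)) = (F + h)/(2*h))
-1853/n(m, -15) - 4797/H = -1853*(-30/(-7 - 15)) - 4797/(-2337) = -1853/((1/2)*(-1/15)*(-22)) - 4797*(-1/2337) = -1853/11/15 + 39/19 = -1853*15/11 + 39/19 = -27795/11 + 39/19 = -527676/209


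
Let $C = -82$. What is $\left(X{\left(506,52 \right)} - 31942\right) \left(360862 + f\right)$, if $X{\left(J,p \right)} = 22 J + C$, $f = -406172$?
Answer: $946616520$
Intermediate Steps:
$X{\left(J,p \right)} = -82 + 22 J$ ($X{\left(J,p \right)} = 22 J - 82 = -82 + 22 J$)
$\left(X{\left(506,52 \right)} - 31942\right) \left(360862 + f\right) = \left(\left(-82 + 22 \cdot 506\right) - 31942\right) \left(360862 - 406172\right) = \left(\left(-82 + 11132\right) - 31942\right) \left(-45310\right) = \left(11050 - 31942\right) \left(-45310\right) = \left(-20892\right) \left(-45310\right) = 946616520$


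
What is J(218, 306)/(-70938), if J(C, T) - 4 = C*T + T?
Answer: -4787/5067 ≈ -0.94474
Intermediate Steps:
J(C, T) = 4 + T + C*T (J(C, T) = 4 + (C*T + T) = 4 + (T + C*T) = 4 + T + C*T)
J(218, 306)/(-70938) = (4 + 306 + 218*306)/(-70938) = (4 + 306 + 66708)*(-1/70938) = 67018*(-1/70938) = -4787/5067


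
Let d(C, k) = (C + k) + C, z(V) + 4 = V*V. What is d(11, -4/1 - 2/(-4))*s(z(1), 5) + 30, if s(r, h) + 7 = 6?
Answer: 23/2 ≈ 11.500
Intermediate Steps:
z(V) = -4 + V² (z(V) = -4 + V*V = -4 + V²)
d(C, k) = k + 2*C
s(r, h) = -1 (s(r, h) = -7 + 6 = -1)
d(11, -4/1 - 2/(-4))*s(z(1), 5) + 30 = ((-4/1 - 2/(-4)) + 2*11)*(-1) + 30 = ((-4*1 - 2*(-¼)) + 22)*(-1) + 30 = ((-4 + ½) + 22)*(-1) + 30 = (-7/2 + 22)*(-1) + 30 = (37/2)*(-1) + 30 = -37/2 + 30 = 23/2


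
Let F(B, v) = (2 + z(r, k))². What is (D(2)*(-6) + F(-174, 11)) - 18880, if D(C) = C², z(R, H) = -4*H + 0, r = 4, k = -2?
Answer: -18804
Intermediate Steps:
z(R, H) = -4*H
F(B, v) = 100 (F(B, v) = (2 - 4*(-2))² = (2 + 8)² = 10² = 100)
(D(2)*(-6) + F(-174, 11)) - 18880 = (2²*(-6) + 100) - 18880 = (4*(-6) + 100) - 18880 = (-24 + 100) - 18880 = 76 - 18880 = -18804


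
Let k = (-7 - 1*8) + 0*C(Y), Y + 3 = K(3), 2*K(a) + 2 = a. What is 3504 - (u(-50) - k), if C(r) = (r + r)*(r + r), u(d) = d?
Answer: 3539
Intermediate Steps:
K(a) = -1 + a/2
Y = -5/2 (Y = -3 + (-1 + (½)*3) = -3 + (-1 + 3/2) = -3 + ½ = -5/2 ≈ -2.5000)
C(r) = 4*r² (C(r) = (2*r)*(2*r) = 4*r²)
k = -15 (k = (-7 - 1*8) + 0*(4*(-5/2)²) = (-7 - 8) + 0*(4*(25/4)) = -15 + 0*25 = -15 + 0 = -15)
3504 - (u(-50) - k) = 3504 - (-50 - 1*(-15)) = 3504 - (-50 + 15) = 3504 - 1*(-35) = 3504 + 35 = 3539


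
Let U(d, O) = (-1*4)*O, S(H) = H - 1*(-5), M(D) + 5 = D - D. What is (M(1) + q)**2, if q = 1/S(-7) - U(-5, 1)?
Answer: 9/4 ≈ 2.2500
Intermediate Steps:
M(D) = -5 (M(D) = -5 + (D - D) = -5 + 0 = -5)
S(H) = 5 + H (S(H) = H + 5 = 5 + H)
U(d, O) = -4*O
q = 7/2 (q = 1/(5 - 7) - (-4) = 1/(-2) - 1*(-4) = -1/2 + 4 = 7/2 ≈ 3.5000)
(M(1) + q)**2 = (-5 + 7/2)**2 = (-3/2)**2 = 9/4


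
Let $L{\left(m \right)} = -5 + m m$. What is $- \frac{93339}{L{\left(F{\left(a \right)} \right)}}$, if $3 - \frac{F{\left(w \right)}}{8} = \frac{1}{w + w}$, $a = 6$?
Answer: $- \frac{840051}{4855} \approx -173.03$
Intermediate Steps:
$F{\left(w \right)} = 24 - \frac{4}{w}$ ($F{\left(w \right)} = 24 - \frac{8}{w + w} = 24 - \frac{8}{2 w} = 24 - 8 \frac{1}{2 w} = 24 - \frac{4}{w}$)
$L{\left(m \right)} = -5 + m^{2}$
$- \frac{93339}{L{\left(F{\left(a \right)} \right)}} = - \frac{93339}{-5 + \left(24 - \frac{4}{6}\right)^{2}} = - \frac{93339}{-5 + \left(24 - \frac{2}{3}\right)^{2}} = - \frac{93339}{-5 + \left(\frac{70}{3}\right)^{2}} = - \frac{93339}{-5 + \frac{4900}{9}} = - \frac{93339}{\frac{4855}{9}} = - \frac{93339 \cdot 9}{4855} = \left(-1\right) \frac{840051}{4855} = - \frac{840051}{4855}$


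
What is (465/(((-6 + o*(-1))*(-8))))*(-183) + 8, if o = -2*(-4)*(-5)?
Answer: 87271/272 ≈ 320.85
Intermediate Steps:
o = -40 (o = 8*(-5) = -40)
(465/(((-6 + o*(-1))*(-8))))*(-183) + 8 = (465/(((-6 - 40*(-1))*(-8))))*(-183) + 8 = (465/(((-6 + 40)*(-8))))*(-183) + 8 = (465/((34*(-8))))*(-183) + 8 = (465/(-272))*(-183) + 8 = (465*(-1/272))*(-183) + 8 = -465/272*(-183) + 8 = 85095/272 + 8 = 87271/272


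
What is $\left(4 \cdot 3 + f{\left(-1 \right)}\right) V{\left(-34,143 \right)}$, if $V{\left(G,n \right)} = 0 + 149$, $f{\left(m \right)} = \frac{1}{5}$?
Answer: $\frac{9089}{5} \approx 1817.8$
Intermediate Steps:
$f{\left(m \right)} = \frac{1}{5}$
$V{\left(G,n \right)} = 149$
$\left(4 \cdot 3 + f{\left(-1 \right)}\right) V{\left(-34,143 \right)} = \left(4 \cdot 3 + \frac{1}{5}\right) 149 = \left(12 + \frac{1}{5}\right) 149 = \frac{61}{5} \cdot 149 = \frac{9089}{5}$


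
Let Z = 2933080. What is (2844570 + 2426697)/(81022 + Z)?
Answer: 5271267/3014102 ≈ 1.7489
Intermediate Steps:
(2844570 + 2426697)/(81022 + Z) = (2844570 + 2426697)/(81022 + 2933080) = 5271267/3014102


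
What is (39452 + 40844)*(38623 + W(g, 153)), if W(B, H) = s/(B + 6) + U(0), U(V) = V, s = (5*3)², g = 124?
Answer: 40318347964/13 ≈ 3.1014e+9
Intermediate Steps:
s = 225 (s = 15² = 225)
W(B, H) = 225/(6 + B) (W(B, H) = 225/(B + 6) + 0 = 225/(6 + B) + 0 = 225/(6 + B))
(39452 + 40844)*(38623 + W(g, 153)) = (39452 + 40844)*(38623 + 225/(6 + 124)) = 80296*(38623 + 225/130) = 80296*(38623 + 225*(1/130)) = 80296*(38623 + 45/26) = 80296*(1004243/26) = 40318347964/13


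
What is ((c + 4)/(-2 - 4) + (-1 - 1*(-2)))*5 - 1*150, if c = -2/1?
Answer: -440/3 ≈ -146.67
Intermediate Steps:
c = -2 (c = -2*1 = -2)
((c + 4)/(-2 - 4) + (-1 - 1*(-2)))*5 - 1*150 = ((-2 + 4)/(-2 - 4) + (-1 - 1*(-2)))*5 - 1*150 = (2/(-6) + (-1 + 2))*5 - 150 = (2*(-⅙) + 1)*5 - 150 = (-⅓ + 1)*5 - 150 = (⅔)*5 - 150 = 10/3 - 150 = -440/3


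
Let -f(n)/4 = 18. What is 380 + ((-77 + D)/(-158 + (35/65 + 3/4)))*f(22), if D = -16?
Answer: 2748428/8149 ≈ 337.27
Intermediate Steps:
f(n) = -72 (f(n) = -4*18 = -72)
380 + ((-77 + D)/(-158 + (35/65 + 3/4)))*f(22) = 380 + ((-77 - 16)/(-158 + (35/65 + 3/4)))*(-72) = 380 - 93/(-158 + (35*(1/65) + 3*(1/4)))*(-72) = 380 - 93/(-158 + (7/13 + 3/4))*(-72) = 380 - 93/(-158 + 67/52)*(-72) = 380 - 93/(-8149/52)*(-72) = 380 - 93*(-52/8149)*(-72) = 380 + (4836/8149)*(-72) = 380 - 348192/8149 = 2748428/8149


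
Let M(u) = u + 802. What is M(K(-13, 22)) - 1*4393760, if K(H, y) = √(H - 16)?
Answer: -4392958 + I*√29 ≈ -4.393e+6 + 5.3852*I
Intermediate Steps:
K(H, y) = √(-16 + H)
M(u) = 802 + u
M(K(-13, 22)) - 1*4393760 = (802 + √(-16 - 13)) - 1*4393760 = (802 + √(-29)) - 4393760 = (802 + I*√29) - 4393760 = -4392958 + I*√29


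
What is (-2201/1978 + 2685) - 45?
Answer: 5219719/1978 ≈ 2638.9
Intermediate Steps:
(-2201/1978 + 2685) - 45 = 5308729/1978 - 45 = 5219719/1978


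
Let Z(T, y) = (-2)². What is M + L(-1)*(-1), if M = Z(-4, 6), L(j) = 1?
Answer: 3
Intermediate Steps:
Z(T, y) = 4
M = 4
M + L(-1)*(-1) = 4 + 1*(-1) = 4 - 1 = 3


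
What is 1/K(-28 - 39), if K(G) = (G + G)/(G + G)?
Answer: 1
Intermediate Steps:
K(G) = 1 (K(G) = (2*G)/((2*G)) = (2*G)*(1/(2*G)) = 1)
1/K(-28 - 39) = 1/1 = 1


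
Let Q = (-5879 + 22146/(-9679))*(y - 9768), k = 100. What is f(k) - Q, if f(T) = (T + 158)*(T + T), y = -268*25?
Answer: -936941249516/9679 ≈ -9.6801e+7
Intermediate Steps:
y = -6700 (y = -67*100 = -6700)
f(T) = 2*T*(158 + T) (f(T) = (158 + T)*(2*T) = 2*T*(158 + T))
Q = 937440685916/9679 (Q = (-5879 + 22146/(-9679))*(-6700 - 9768) = (-5879 + 22146*(-1/9679))*(-16468) = (-5879 - 22146/9679)*(-16468) = -56924987/9679*(-16468) = 937440685916/9679 ≈ 9.6853e+7)
f(k) - Q = 2*100*(158 + 100) - 1*937440685916/9679 = 2*100*258 - 937440685916/9679 = 51600 - 937440685916/9679 = -936941249516/9679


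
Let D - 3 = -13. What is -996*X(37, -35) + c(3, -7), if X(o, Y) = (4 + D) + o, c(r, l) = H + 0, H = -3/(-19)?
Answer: -586641/19 ≈ -30876.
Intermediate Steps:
H = 3/19 (H = -3*(-1/19) = 3/19 ≈ 0.15789)
D = -10 (D = 3 - 13 = -10)
c(r, l) = 3/19 (c(r, l) = 3/19 + 0 = 3/19)
X(o, Y) = -6 + o (X(o, Y) = (4 - 10) + o = -6 + o)
-996*X(37, -35) + c(3, -7) = -996*(-6 + 37) + 3/19 = -996*31 + 3/19 = -30876 + 3/19 = -586641/19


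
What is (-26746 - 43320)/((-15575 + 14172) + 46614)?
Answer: -70066/45211 ≈ -1.5498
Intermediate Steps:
(-26746 - 43320)/((-15575 + 14172) + 46614) = -70066/(-1403 + 46614) = -70066/45211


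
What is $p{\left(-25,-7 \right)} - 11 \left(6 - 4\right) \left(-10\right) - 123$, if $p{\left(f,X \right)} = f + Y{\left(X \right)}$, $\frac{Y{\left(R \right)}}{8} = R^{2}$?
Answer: $80617$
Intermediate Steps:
$Y{\left(R \right)} = 8 R^{2}$
$p{\left(f,X \right)} = f + 8 X^{2}$
$p{\left(-25,-7 \right)} - 11 \left(6 - 4\right) \left(-10\right) - 123 = \left(-25 + 8 \left(-7\right)^{2}\right) - 11 \left(6 - 4\right) \left(-10\right) - 123 = \left(-25 + 8 \cdot 49\right) - 11 \left(6 - 4\right) \left(-10\right) - 123 = \left(-25 + 392\right) \left(-11\right) 2 \left(-10\right) - 123 = 367 \left(\left(-22\right) \left(-10\right)\right) - 123 = 367 \cdot 220 - 123 = 80740 - 123 = 80617$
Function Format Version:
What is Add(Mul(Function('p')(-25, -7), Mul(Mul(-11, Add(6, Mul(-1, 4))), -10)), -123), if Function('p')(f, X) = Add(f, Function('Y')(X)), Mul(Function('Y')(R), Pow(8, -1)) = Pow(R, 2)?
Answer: 80617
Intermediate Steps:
Function('Y')(R) = Mul(8, Pow(R, 2))
Function('p')(f, X) = Add(f, Mul(8, Pow(X, 2)))
Add(Mul(Function('p')(-25, -7), Mul(Mul(-11, Add(6, Mul(-1, 4))), -10)), -123) = Add(Mul(Add(-25, Mul(8, Pow(-7, 2))), Mul(Mul(-11, Add(6, Mul(-1, 4))), -10)), -123) = Add(Mul(Add(-25, Mul(8, 49)), Mul(Mul(-11, Add(6, -4)), -10)), -123) = Add(Mul(Add(-25, 392), Mul(Mul(-11, 2), -10)), -123) = Add(Mul(367, Mul(-22, -10)), -123) = Add(Mul(367, 220), -123) = Add(80740, -123) = 80617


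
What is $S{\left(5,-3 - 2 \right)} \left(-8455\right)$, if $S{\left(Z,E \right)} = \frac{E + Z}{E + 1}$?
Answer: $0$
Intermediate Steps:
$S{\left(Z,E \right)} = \frac{E + Z}{1 + E}$
$S{\left(5,-3 - 2 \right)} \left(-8455\right) = \frac{\left(-3 - 2\right) + 5}{1 - 5} \left(-8455\right) = \frac{-5 + 5}{1 - 5} \left(-8455\right) = \frac{1}{-4} \cdot 0 \left(-8455\right) = \left(- \frac{1}{4}\right) 0 \left(-8455\right) = 0 \left(-8455\right) = 0$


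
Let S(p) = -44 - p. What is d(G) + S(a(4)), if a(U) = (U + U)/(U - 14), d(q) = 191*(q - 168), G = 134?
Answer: -32686/5 ≈ -6537.2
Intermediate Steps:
d(q) = -32088 + 191*q (d(q) = 191*(-168 + q) = -32088 + 191*q)
a(U) = 2*U/(-14 + U) (a(U) = (2*U)/(-14 + U) = 2*U/(-14 + U))
d(G) + S(a(4)) = (-32088 + 191*134) + (-44 - 2*4/(-14 + 4)) = (-32088 + 25594) + (-44 - 2*4/(-10)) = -6494 + (-44 - 2*4*(-1)/10) = -6494 + (-44 - 1*(-⅘)) = -6494 + (-44 + ⅘) = -6494 - 216/5 = -32686/5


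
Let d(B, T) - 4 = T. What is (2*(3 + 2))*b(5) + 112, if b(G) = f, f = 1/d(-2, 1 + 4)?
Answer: 1018/9 ≈ 113.11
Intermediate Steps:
d(B, T) = 4 + T
f = ⅑ (f = 1/(4 + (1 + 4)) = 1/(4 + 5) = 1/9 = ⅑ ≈ 0.11111)
b(G) = ⅑
(2*(3 + 2))*b(5) + 112 = (2*(3 + 2))*(⅑) + 112 = (2*5)*(⅑) + 112 = 10*(⅑) + 112 = 10/9 + 112 = 1018/9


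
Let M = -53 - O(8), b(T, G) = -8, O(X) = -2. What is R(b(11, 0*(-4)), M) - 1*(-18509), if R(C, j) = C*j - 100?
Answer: 18817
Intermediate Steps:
M = -51 (M = -53 - 1*(-2) = -53 + 2 = -51)
R(C, j) = -100 + C*j
R(b(11, 0*(-4)), M) - 1*(-18509) = (-100 - 8*(-51)) - 1*(-18509) = (-100 + 408) + 18509 = 308 + 18509 = 18817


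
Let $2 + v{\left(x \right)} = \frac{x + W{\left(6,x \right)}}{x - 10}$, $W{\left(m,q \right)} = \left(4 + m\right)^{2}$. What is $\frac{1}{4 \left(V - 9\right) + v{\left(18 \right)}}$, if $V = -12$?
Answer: $- \frac{4}{285} \approx -0.014035$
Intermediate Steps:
$v{\left(x \right)} = -2 + \frac{100 + x}{-10 + x}$ ($v{\left(x \right)} = -2 + \frac{x + \left(4 + 6\right)^{2}}{x - 10} = -2 + \frac{x + 10^{2}}{-10 + x} = -2 + \frac{x + 100}{-10 + x} = -2 + \frac{100 + x}{-10 + x}$)
$\frac{1}{4 \left(V - 9\right) + v{\left(18 \right)}} = \frac{1}{4 \left(-12 - 9\right) + \frac{120 - 18}{-10 + 18}} = \frac{1}{4 \left(-21\right) + \frac{120 - 18}{8}} = \frac{1}{-84 + \frac{1}{8} \cdot 102} = \frac{1}{-84 + \frac{51}{4}} = \frac{1}{- \frac{285}{4}} = - \frac{4}{285}$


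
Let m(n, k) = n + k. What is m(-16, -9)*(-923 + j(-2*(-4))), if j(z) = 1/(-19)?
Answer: 438450/19 ≈ 23076.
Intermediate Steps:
j(z) = -1/19
m(n, k) = k + n
m(-16, -9)*(-923 + j(-2*(-4))) = (-9 - 16)*(-923 - 1/19) = -25*(-17538/19) = 438450/19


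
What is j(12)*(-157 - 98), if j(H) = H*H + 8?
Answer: -38760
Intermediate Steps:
j(H) = 8 + H**2 (j(H) = H**2 + 8 = 8 + H**2)
j(12)*(-157 - 98) = (8 + 12**2)*(-157 - 98) = (8 + 144)*(-255) = 152*(-255) = -38760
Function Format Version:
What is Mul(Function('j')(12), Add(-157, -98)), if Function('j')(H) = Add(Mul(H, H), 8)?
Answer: -38760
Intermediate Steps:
Function('j')(H) = Add(8, Pow(H, 2)) (Function('j')(H) = Add(Pow(H, 2), 8) = Add(8, Pow(H, 2)))
Mul(Function('j')(12), Add(-157, -98)) = Mul(Add(8, Pow(12, 2)), Add(-157, -98)) = Mul(Add(8, 144), -255) = Mul(152, -255) = -38760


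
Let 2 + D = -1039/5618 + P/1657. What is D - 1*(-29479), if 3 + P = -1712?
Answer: 274390802909/9309026 ≈ 29476.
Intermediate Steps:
P = -1715 (P = -3 - 1712 = -1715)
D = -29974545/9309026 (D = -2 + (-1039/5618 - 1715/1657) = -2 - 11356493/9309026 = -29974545/9309026 ≈ -3.2199)
D - 1*(-29479) = -29974545/9309026 - 1*(-29479) = -29974545/9309026 + 29479 = 274390802909/9309026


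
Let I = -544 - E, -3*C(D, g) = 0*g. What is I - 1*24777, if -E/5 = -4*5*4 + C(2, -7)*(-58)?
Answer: -25721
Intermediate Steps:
C(D, g) = 0 (C(D, g) = -0*g = -1/3*0 = 0)
E = 400 (E = -5*(-4*5*4 + 0*(-58)) = -5*(-20*4 + 0) = -5*(-80 + 0) = -5*(-80) = 400)
I = -944 (I = -544 - 1*400 = -544 - 400 = -944)
I - 1*24777 = -944 - 1*24777 = -944 - 24777 = -25721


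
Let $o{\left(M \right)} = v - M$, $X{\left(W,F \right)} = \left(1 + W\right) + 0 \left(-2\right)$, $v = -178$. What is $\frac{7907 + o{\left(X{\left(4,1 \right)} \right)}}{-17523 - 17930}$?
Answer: $- \frac{7724}{35453} \approx -0.21787$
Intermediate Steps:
$X{\left(W,F \right)} = 1 + W$ ($X{\left(W,F \right)} = \left(1 + W\right) + 0 = 1 + W$)
$o{\left(M \right)} = -178 - M$
$\frac{7907 + o{\left(X{\left(4,1 \right)} \right)}}{-17523 - 17930} = \frac{7907 - 183}{-17523 - 17930} = \frac{7907 - 183}{-35453} = \left(7907 - 183\right) \left(- \frac{1}{35453}\right) = 7724 \left(- \frac{1}{35453}\right) = - \frac{7724}{35453}$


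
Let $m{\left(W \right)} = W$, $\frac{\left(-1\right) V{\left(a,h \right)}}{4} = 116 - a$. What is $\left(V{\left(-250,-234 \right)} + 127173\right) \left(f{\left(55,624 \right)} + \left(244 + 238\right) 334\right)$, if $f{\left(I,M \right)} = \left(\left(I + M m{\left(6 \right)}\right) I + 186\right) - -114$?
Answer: $46541620197$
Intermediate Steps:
$V{\left(a,h \right)} = -464 + 4 a$ ($V{\left(a,h \right)} = - 4 \left(116 - a\right) = -464 + 4 a$)
$f{\left(I,M \right)} = 300 + I \left(I + 6 M\right)$ ($f{\left(I,M \right)} = \left(\left(I + M 6\right) I + 186\right) - -114 = \left(\left(I + 6 M\right) I + 186\right) + 114 = \left(I \left(I + 6 M\right) + 186\right) + 114 = \left(186 + I \left(I + 6 M\right)\right) + 114 = 300 + I \left(I + 6 M\right)$)
$\left(V{\left(-250,-234 \right)} + 127173\right) \left(f{\left(55,624 \right)} + \left(244 + 238\right) 334\right) = \left(\left(-464 + 4 \left(-250\right)\right) + 127173\right) \left(\left(300 + 55^{2} + 6 \cdot 55 \cdot 624\right) + \left(244 + 238\right) 334\right) = \left(\left(-464 - 1000\right) + 127173\right) \left(\left(300 + 3025 + 205920\right) + 482 \cdot 334\right) = \left(-1464 + 127173\right) \left(209245 + 160988\right) = 125709 \cdot 370233 = 46541620197$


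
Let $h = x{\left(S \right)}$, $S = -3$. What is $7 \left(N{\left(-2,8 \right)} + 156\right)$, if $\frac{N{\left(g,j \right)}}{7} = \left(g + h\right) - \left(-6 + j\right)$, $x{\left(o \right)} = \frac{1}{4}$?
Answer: $\frac{3633}{4} \approx 908.25$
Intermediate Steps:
$x{\left(o \right)} = \frac{1}{4}$
$h = \frac{1}{4} \approx 0.25$
$N{\left(g,j \right)} = \frac{175}{4} - 7 j + 7 g$ ($N{\left(g,j \right)} = 7 \left(\left(g + \frac{1}{4}\right) - \left(-6 + j\right)\right) = 7 \left(\left(\frac{1}{4} + g\right) - \left(-6 + j\right)\right) = 7 \left(\frac{25}{4} + g - j\right) = \frac{175}{4} - 7 j + 7 g$)
$7 \left(N{\left(-2,8 \right)} + 156\right) = 7 \left(\left(\frac{175}{4} - 56 + 7 \left(-2\right)\right) + 156\right) = 7 \left(\left(\frac{175}{4} - 56 - 14\right) + 156\right) = 7 \left(- \frac{105}{4} + 156\right) = 7 \cdot \frac{519}{4} = \frac{3633}{4}$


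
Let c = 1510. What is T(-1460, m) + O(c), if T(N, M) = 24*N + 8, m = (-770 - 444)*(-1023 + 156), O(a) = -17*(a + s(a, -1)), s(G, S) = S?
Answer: -60685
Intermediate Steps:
O(a) = 17 - 17*a (O(a) = -17*(a - 1) = -17*(-1 + a) = 17 - 17*a)
m = 1052538 (m = -1214*(-867) = 1052538)
T(N, M) = 8 + 24*N
T(-1460, m) + O(c) = (8 + 24*(-1460)) + (17 - 17*1510) = (8 - 35040) + (17 - 25670) = -35032 - 25653 = -60685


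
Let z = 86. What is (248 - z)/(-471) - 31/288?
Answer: -20419/45216 ≈ -0.45159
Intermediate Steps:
(248 - z)/(-471) - 31/288 = (248 - 1*86)/(-471) - 31/288 = (248 - 86)*(-1/471) - 31*1/288 = 162*(-1/471) - 31/288 = -54/157 - 31/288 = -20419/45216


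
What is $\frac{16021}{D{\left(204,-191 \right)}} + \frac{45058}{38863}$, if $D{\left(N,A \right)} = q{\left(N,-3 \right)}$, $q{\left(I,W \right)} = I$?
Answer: $\frac{631815955}{7928052} \approx 79.694$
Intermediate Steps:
$D{\left(N,A \right)} = N$
$\frac{16021}{D{\left(204,-191 \right)}} + \frac{45058}{38863} = \frac{16021}{204} + \frac{45058}{38863} = \frac{631815955}{7928052}$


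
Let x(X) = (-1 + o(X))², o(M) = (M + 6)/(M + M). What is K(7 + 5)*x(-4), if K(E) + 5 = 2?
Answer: -75/16 ≈ -4.6875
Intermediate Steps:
K(E) = -3 (K(E) = -5 + 2 = -3)
o(M) = (6 + M)/(2*M) (o(M) = (6 + M)/((2*M)) = (6 + M)*(1/(2*M)) = (6 + M)/(2*M))
x(X) = (-1 + (6 + X)/(2*X))²
K(7 + 5)*x(-4) = -3*(-6 - 4)²/(4*(-4)²) = -3*(-10)²/(4*16) = -3*100/(4*16) = -3*25/16 = -75/16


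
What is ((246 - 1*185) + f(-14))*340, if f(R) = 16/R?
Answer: 142460/7 ≈ 20351.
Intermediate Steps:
((246 - 1*185) + f(-14))*340 = ((246 - 1*185) + 16/(-14))*340 = ((246 - 185) + 16*(-1/14))*340 = (61 - 8/7)*340 = (419/7)*340 = 142460/7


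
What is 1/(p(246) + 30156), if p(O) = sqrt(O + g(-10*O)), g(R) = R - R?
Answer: 5026/151564015 - sqrt(246)/909384090 ≈ 3.3144e-5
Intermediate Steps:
g(R) = 0
p(O) = sqrt(O) (p(O) = sqrt(O + 0) = sqrt(O))
1/(p(246) + 30156) = 1/(sqrt(246) + 30156) = 1/(30156 + sqrt(246))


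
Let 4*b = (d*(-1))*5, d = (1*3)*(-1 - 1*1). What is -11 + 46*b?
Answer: 334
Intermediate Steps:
d = -6 (d = 3*(-1 - 1) = 3*(-2) = -6)
b = 15/2 (b = (-6*(-1)*5)/4 = (6*5)/4 = (¼)*30 = 15/2 ≈ 7.5000)
-11 + 46*b = -11 + 46*(15/2) = -11 + 345 = 334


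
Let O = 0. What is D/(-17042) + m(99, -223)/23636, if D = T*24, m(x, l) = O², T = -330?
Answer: 3960/8521 ≈ 0.46473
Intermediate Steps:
m(x, l) = 0 (m(x, l) = 0² = 0)
D = -7920 (D = -330*24 = -7920)
D/(-17042) + m(99, -223)/23636 = -7920/(-17042) + 0/23636 = -7920*(-1/17042) + 0*(1/23636) = 3960/8521 + 0 = 3960/8521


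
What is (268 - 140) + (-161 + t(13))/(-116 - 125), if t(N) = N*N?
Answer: 30840/241 ≈ 127.97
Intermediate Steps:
t(N) = N**2
(268 - 140) + (-161 + t(13))/(-116 - 125) = (268 - 140) + (-161 + 13**2)/(-116 - 125) = 128 + (-161 + 169)/(-241) = 128 + 8*(-1/241) = 128 - 8/241 = 30840/241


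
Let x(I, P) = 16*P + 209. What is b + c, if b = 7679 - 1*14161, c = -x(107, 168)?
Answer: -9379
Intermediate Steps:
x(I, P) = 209 + 16*P
c = -2897 (c = -(209 + 16*168) = -(209 + 2688) = -1*2897 = -2897)
b = -6482 (b = 7679 - 14161 = -6482)
b + c = -6482 - 2897 = -9379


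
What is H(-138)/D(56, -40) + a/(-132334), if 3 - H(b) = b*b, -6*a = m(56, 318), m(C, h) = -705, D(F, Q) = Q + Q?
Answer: 1259881147/5293360 ≈ 238.01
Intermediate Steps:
D(F, Q) = 2*Q
a = 235/2 (a = -⅙*(-705) = 235/2 ≈ 117.50)
H(b) = 3 - b² (H(b) = 3 - b*b = 3 - b²)
H(-138)/D(56, -40) + a/(-132334) = (3 - 1*(-138)²)/((2*(-40))) + (235/2)/(-132334) = (3 - 1*19044)/(-80) + (235/2)*(-1/132334) = (3 - 19044)*(-1/80) - 235/264668 = -19041*(-1/80) - 235/264668 = 19041/80 - 235/264668 = 1259881147/5293360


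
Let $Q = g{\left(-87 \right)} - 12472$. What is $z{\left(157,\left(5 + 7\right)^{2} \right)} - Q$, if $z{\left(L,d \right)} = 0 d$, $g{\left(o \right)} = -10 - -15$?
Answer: $12467$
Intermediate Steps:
$g{\left(o \right)} = 5$ ($g{\left(o \right)} = -10 + 15 = 5$)
$z{\left(L,d \right)} = 0$
$Q = -12467$ ($Q = 5 - 12472 = -12467$)
$z{\left(157,\left(5 + 7\right)^{2} \right)} - Q = 0 - -12467 = 0 + 12467 = 12467$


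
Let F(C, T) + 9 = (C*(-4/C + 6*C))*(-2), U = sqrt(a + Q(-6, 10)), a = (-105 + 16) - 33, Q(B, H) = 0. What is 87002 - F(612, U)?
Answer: 4581531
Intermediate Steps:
a = -122 (a = -89 - 33 = -122)
U = I*sqrt(122) (U = sqrt(-122 + 0) = sqrt(-122) = I*sqrt(122) ≈ 11.045*I)
F(C, T) = -9 - 2*C*(-4/C + 6*C) (F(C, T) = -9 + (C*(-4/C + 6*C))*(-2) = -9 - 2*C*(-4/C + 6*C))
87002 - F(612, U) = 87002 - (-1 - 12*612**2) = 87002 - (-1 - 12*374544) = 87002 - (-1 - 4494528) = 87002 - 1*(-4494529) = 87002 + 4494529 = 4581531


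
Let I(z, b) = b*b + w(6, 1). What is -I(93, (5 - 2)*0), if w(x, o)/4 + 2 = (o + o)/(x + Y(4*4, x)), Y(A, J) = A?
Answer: 84/11 ≈ 7.6364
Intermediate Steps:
w(x, o) = -8 + 8*o/(16 + x) (w(x, o) = -8 + 4*((o + o)/(x + 4*4)) = -8 + 4*((2*o)/(x + 16)) = -8 + 4*((2*o)/(16 + x)) = -8 + 4*(2*o/(16 + x)) = -8 + 8*o/(16 + x))
I(z, b) = -84/11 + b² (I(z, b) = b*b + 8*(-16 + 1 - 1*6)/(16 + 6) = b² + 8*(-16 + 1 - 6)/22 = b² + 8*(1/22)*(-21) = b² - 84/11 = -84/11 + b²)
-I(93, (5 - 2)*0) = -(-84/11 + ((5 - 2)*0)²) = -(-84/11 + (3*0)²) = -(-84/11 + 0²) = -(-84/11 + 0) = -1*(-84/11) = 84/11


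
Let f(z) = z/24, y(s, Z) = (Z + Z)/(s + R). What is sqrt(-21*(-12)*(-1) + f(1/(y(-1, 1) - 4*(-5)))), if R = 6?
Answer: I*sqrt(10487147)/204 ≈ 15.874*I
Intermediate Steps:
y(s, Z) = 2*Z/(6 + s) (y(s, Z) = (Z + Z)/(s + 6) = (2*Z)/(6 + s) = 2*Z/(6 + s))
f(z) = z/24 (f(z) = z*(1/24) = z/24)
sqrt(-21*(-12)*(-1) + f(1/(y(-1, 1) - 4*(-5)))) = sqrt(-21*(-12)*(-1) + 1/(24*(2*1/(6 - 1) - 4*(-5)))) = sqrt(252*(-1) + 1/(24*(2*1/5 + 20))) = sqrt(-252 + 1/(24*(2*1*(1/5) + 20))) = sqrt(-252 + 1/(24*(2/5 + 20))) = sqrt(-252 + 1/(24*(102/5))) = sqrt(-252 + (1/24)*(5/102)) = sqrt(-252 + 5/2448) = sqrt(-616891/2448) = I*sqrt(10487147)/204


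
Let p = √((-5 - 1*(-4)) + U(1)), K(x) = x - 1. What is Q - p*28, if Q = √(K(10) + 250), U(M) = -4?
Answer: √259 - 28*I*√5 ≈ 16.093 - 62.61*I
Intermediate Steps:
K(x) = -1 + x
p = I*√5 (p = √((-5 - 1*(-4)) - 4) = √((-5 + 4) - 4) = √(-1 - 4) = √(-5) = I*√5 ≈ 2.2361*I)
Q = √259 (Q = √((-1 + 10) + 250) = √(9 + 250) = √259 ≈ 16.093)
Q - p*28 = √259 - I*√5*28 = √259 - 28*I*√5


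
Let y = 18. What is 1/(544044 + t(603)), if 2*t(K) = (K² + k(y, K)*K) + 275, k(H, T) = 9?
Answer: 2/1457399 ≈ 1.3723e-6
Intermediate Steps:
t(K) = 275/2 + K²/2 + 9*K/2 (t(K) = ((K² + 9*K) + 275)/2 = (275 + K² + 9*K)/2 = 275/2 + K²/2 + 9*K/2)
1/(544044 + t(603)) = 1/(544044 + (275/2 + (½)*603² + (9/2)*603)) = 1/(544044 + (275/2 + (½)*363609 + 5427/2)) = 1/(544044 + (275/2 + 363609/2 + 5427/2)) = 1/(544044 + 369311/2) = 1/(1457399/2) = 2/1457399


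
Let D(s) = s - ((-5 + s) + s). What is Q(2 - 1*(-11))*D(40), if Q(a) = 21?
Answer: -735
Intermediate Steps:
D(s) = 5 - s (D(s) = s - (-5 + 2*s) = s + (5 - 2*s) = 5 - s)
Q(2 - 1*(-11))*D(40) = 21*(5 - 1*40) = 21*(5 - 40) = 21*(-35) = -735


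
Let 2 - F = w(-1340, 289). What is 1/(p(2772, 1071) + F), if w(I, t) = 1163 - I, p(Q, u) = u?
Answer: -1/1430 ≈ -0.00069930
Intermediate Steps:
F = -2501 (F = 2 - (1163 - 1*(-1340)) = 2 - (1163 + 1340) = 2 - 1*2503 = 2 - 2503 = -2501)
1/(p(2772, 1071) + F) = 1/(1071 - 2501) = 1/(-1430) = -1/1430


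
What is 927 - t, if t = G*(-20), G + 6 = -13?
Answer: 547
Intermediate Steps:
G = -19 (G = -6 - 13 = -19)
t = 380 (t = -19*(-20) = 380)
927 - t = 927 - 1*380 = 927 - 380 = 547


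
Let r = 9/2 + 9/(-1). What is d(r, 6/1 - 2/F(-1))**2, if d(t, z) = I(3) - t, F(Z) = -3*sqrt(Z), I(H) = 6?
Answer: 441/4 ≈ 110.25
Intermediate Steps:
r = -9/2 (r = 9*(1/2) + 9*(-1) = 9/2 - 9 = -9/2 ≈ -4.5000)
d(t, z) = 6 - t
d(r, 6/1 - 2/F(-1))**2 = (6 - 1*(-9/2))**2 = (6 + 9/2)**2 = (21/2)**2 = 441/4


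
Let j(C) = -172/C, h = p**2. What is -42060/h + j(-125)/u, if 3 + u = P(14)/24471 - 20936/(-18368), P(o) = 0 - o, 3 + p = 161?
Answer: -197727342085407/81560340773125 ≈ -2.4243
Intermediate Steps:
p = 158 (p = -3 + 161 = 158)
P(o) = -o
h = 24964 (h = 158**2 = 24964)
u = -104547785/56185416 (u = -3 + (-1*14/24471 - 20936/(-18368)) = -3 + (-14*1/24471 - 20936*(-1/18368)) = -3 + (-14/24471 + 2617/2296) = -3 + 64008463/56185416 = -104547785/56185416 ≈ -1.8608)
-42060/h + j(-125)/u = -42060/24964 + (-172/(-125))/(-104547785/56185416) = -42060*1/24964 - 172*(-1/125)*(-56185416/104547785) = -10515/6241 + (172/125)*(-56185416/104547785) = -10515/6241 - 9663891552/13068473125 = -197727342085407/81560340773125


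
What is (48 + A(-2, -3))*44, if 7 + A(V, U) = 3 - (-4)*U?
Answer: 1408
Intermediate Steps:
A(V, U) = -4 + 4*U (A(V, U) = -7 + (3 - (-4)*U) = -7 + (3 + 4*U) = -4 + 4*U)
(48 + A(-2, -3))*44 = (48 + (-4 + 4*(-3)))*44 = (48 + (-4 - 12))*44 = (48 - 16)*44 = 32*44 = 1408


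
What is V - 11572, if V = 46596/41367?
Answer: -159550776/13789 ≈ -11571.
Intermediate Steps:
V = 15532/13789 (V = 46596*(1/41367) = 15532/13789 ≈ 1.1264)
V - 11572 = 15532/13789 - 11572 = -159550776/13789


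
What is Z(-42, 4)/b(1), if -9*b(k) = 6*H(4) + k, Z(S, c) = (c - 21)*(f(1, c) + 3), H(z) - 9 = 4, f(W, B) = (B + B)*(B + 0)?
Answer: 5355/79 ≈ 67.785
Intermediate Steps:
f(W, B) = 2*B² (f(W, B) = (2*B)*B = 2*B²)
H(z) = 13 (H(z) = 9 + 4 = 13)
Z(S, c) = (-21 + c)*(3 + 2*c²) (Z(S, c) = (c - 21)*(2*c² + 3) = (-21 + c)*(3 + 2*c²))
b(k) = -26/3 - k/9 (b(k) = -(6*13 + k)/9 = -(78 + k)/9 = -26/3 - k/9)
Z(-42, 4)/b(1) = (-63 - 42*4² + 2*4³ + 3*4)/(-26/3 - ⅑*1) = (-63 - 42*16 + 2*64 + 12)/(-26/3 - ⅑) = (-63 - 672 + 128 + 12)/(-79/9) = -9/79*(-595) = 5355/79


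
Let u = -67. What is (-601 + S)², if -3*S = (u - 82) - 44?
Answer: 2592100/9 ≈ 2.8801e+5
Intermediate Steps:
S = 193/3 (S = -((-67 - 82) - 44)/3 = -(-149 - 44)/3 = -⅓*(-193) = 193/3 ≈ 64.333)
(-601 + S)² = (-601 + 193/3)² = (-1610/3)² = 2592100/9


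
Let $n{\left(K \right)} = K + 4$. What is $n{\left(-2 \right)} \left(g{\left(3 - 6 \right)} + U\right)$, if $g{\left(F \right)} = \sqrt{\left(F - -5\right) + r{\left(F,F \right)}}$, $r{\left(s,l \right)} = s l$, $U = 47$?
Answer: $94 + 2 \sqrt{11} \approx 100.63$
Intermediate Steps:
$r{\left(s,l \right)} = l s$
$n{\left(K \right)} = 4 + K$
$g{\left(F \right)} = \sqrt{5 + F + F^{2}}$ ($g{\left(F \right)} = \sqrt{\left(F - -5\right) + F F} = \sqrt{\left(F + 5\right) + F^{2}} = \sqrt{\left(5 + F\right) + F^{2}} = \sqrt{5 + F + F^{2}}$)
$n{\left(-2 \right)} \left(g{\left(3 - 6 \right)} + U\right) = \left(4 - 2\right) \left(\sqrt{5 + \left(3 - 6\right) + \left(3 - 6\right)^{2}} + 47\right) = 2 \left(\sqrt{5 + \left(3 - 6\right) + \left(3 - 6\right)^{2}} + 47\right) = 2 \left(\sqrt{5 - 3 + \left(-3\right)^{2}} + 47\right) = 2 \left(\sqrt{5 - 3 + 9} + 47\right) = 2 \left(\sqrt{11} + 47\right) = 2 \left(47 + \sqrt{11}\right) = 94 + 2 \sqrt{11}$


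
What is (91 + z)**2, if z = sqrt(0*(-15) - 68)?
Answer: 8213 + 364*I*sqrt(17) ≈ 8213.0 + 1500.8*I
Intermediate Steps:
z = 2*I*sqrt(17) (z = sqrt(0 - 68) = sqrt(-68) = 2*I*sqrt(17) ≈ 8.2462*I)
(91 + z)**2 = (91 + 2*I*sqrt(17))**2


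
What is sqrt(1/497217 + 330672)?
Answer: 5*sqrt(3270012036342681)/497217 ≈ 575.04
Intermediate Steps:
sqrt(1/497217 + 330672) = sqrt(164415739825/497217) = 5*sqrt(3270012036342681)/497217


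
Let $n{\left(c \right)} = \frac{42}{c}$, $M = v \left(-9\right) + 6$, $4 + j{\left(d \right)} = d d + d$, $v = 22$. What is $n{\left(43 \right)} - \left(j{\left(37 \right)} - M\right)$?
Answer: $- \frac{68500}{43} \approx -1593.0$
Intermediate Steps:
$j{\left(d \right)} = -4 + d + d^{2}$ ($j{\left(d \right)} = -4 + \left(d d + d\right) = -4 + \left(d^{2} + d\right) = -4 + \left(d + d^{2}\right) = -4 + d + d^{2}$)
$M = -192$ ($M = 22 \left(-9\right) + 6 = -198 + 6 = -192$)
$n{\left(43 \right)} - \left(j{\left(37 \right)} - M\right) = \frac{42}{43} - \left(\left(-4 + 37 + 37^{2}\right) - -192\right) = 42 \cdot \frac{1}{43} - \left(\left(-4 + 37 + 1369\right) + 192\right) = \frac{42}{43} - \left(1402 + 192\right) = \frac{42}{43} - 1594 = - \frac{68500}{43}$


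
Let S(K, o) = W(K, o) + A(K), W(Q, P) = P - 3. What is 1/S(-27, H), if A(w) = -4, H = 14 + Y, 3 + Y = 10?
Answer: 1/14 ≈ 0.071429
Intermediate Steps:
Y = 7 (Y = -3 + 10 = 7)
H = 21 (H = 14 + 7 = 21)
W(Q, P) = -3 + P
S(K, o) = -7 + o (S(K, o) = (-3 + o) - 4 = -7 + o)
1/S(-27, H) = 1/(-7 + 21) = 1/14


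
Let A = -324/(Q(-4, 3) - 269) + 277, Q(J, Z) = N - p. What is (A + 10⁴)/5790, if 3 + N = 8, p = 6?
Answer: 51391/28950 ≈ 1.7752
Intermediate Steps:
N = 5 (N = -3 + 8 = 5)
Q(J, Z) = -1 (Q(J, Z) = 5 - 1*6 = 5 - 6 = -1)
A = 1391/5 (A = -324/(-1 - 269) + 277 = -324/(-270) + 277 = -1/270*(-324) + 277 = 6/5 + 277 = 1391/5 ≈ 278.20)
(A + 10⁴)/5790 = (1391/5 + 10⁴)/5790 = (1391/5 + 10000)*(1/5790) = (51391/5)*(1/5790) = 51391/28950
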